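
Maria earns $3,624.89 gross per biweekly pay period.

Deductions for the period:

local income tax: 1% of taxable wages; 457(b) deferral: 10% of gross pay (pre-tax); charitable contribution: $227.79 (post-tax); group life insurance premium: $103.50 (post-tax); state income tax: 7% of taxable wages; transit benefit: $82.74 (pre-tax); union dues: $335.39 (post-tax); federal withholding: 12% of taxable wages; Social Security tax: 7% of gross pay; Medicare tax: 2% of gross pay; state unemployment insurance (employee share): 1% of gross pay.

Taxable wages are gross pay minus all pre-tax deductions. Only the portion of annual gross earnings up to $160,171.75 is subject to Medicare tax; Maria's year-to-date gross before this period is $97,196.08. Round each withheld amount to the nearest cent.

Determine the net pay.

Transit benefit: $82.74
457(b) deferral: $3,624.89 × 0.1 = $362.49
Pre-tax total = $82.74 + $362.49 = $445.23
Taxable wages = $3,624.89 − $445.23 = $3,179.66
Local income tax: $3,179.66 × 0.01 = $31.80
State income tax: $3,179.66 × 0.07 = $222.58
Federal withholding: $3,179.66 × 0.12 = $381.56
State unemployment insurance (employee share): $3,624.89 × 0.01 = $36.25
Medicare tax: cap not yet reached, full $3,624.89 is subject → $3,624.89 × 0.02 = $72.50
Social Security tax: $3,624.89 × 0.07 = $253.74
Charitable contribution: $227.79
Union dues: $335.39
Group life insurance premium: $103.50
Total deductions = $82.74 + $362.49 + $31.80 + $222.58 + $381.56 + $36.25 + $72.50 + $253.74 + $227.79 + $335.39 + $103.50 = $2,110.34
Net pay = $3,624.89 − $2,110.34 = $1,514.55

$1,514.55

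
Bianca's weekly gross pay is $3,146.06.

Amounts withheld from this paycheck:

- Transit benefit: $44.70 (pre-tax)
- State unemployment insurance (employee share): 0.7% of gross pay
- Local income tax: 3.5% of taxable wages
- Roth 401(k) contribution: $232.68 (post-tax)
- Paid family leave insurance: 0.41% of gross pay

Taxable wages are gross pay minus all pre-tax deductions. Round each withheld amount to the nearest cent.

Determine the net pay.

$2,725.21

Transit benefit: $44.70
Taxable wages = $3,146.06 − $44.70 = $3,101.36
Local income tax: $3,101.36 × 0.035 = $108.55
Paid family leave insurance: $3,146.06 × 0.0041 = $12.90
State unemployment insurance (employee share): $3,146.06 × 0.007 = $22.02
Roth 401(k) contribution: $232.68
Total deductions = $44.70 + $108.55 + $12.90 + $22.02 + $232.68 = $420.85
Net pay = $3,146.06 − $420.85 = $2,725.21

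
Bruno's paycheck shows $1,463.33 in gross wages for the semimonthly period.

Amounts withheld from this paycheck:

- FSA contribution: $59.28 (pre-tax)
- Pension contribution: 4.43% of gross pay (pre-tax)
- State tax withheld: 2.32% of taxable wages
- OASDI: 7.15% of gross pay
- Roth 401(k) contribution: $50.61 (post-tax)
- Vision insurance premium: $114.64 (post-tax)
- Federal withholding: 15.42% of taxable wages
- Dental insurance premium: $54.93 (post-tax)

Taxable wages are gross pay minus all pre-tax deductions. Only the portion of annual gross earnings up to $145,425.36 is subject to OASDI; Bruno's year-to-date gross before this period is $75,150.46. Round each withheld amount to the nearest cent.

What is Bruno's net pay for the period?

FSA contribution: $59.28
Pension contribution: $1,463.33 × 0.0443 = $64.83
Pre-tax total = $59.28 + $64.83 = $124.11
Taxable wages = $1,463.33 − $124.11 = $1,339.22
Federal withholding: $1,339.22 × 0.1542 = $206.51
State tax withheld: $1,339.22 × 0.0232 = $31.07
OASDI: cap not yet reached, full $1,463.33 is subject → $1,463.33 × 0.0715 = $104.63
Vision insurance premium: $114.64
Roth 401(k) contribution: $50.61
Dental insurance premium: $54.93
Total deductions = $59.28 + $64.83 + $206.51 + $31.07 + $104.63 + $114.64 + $50.61 + $54.93 = $686.50
Net pay = $1,463.33 − $686.50 = $776.83

$776.83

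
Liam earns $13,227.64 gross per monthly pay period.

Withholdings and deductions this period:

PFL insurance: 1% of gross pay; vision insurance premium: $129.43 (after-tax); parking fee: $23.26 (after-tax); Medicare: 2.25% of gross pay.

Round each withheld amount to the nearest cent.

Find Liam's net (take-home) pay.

$12,645.05

Medicare: $13,227.64 × 0.0225 = $297.62
PFL insurance: $13,227.64 × 0.01 = $132.28
Parking fee: $23.26
Vision insurance premium: $129.43
Total deductions = $297.62 + $132.28 + $23.26 + $129.43 = $582.59
Net pay = $13,227.64 − $582.59 = $12,645.05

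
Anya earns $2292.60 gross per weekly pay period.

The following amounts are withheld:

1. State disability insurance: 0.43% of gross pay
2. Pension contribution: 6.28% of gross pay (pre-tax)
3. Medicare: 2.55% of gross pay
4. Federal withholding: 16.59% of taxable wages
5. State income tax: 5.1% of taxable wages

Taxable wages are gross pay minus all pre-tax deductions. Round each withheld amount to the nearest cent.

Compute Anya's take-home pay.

Pension contribution: $2292.60 × 0.0628 = $143.98
Taxable wages = $2292.60 − $143.98 = $2148.62
State income tax: $2148.62 × 0.051 = $109.58
Federal withholding: $2148.62 × 0.1659 = $356.46
Medicare: $2292.60 × 0.0255 = $58.46
State disability insurance: $2292.60 × 0.0043 = $9.86
Total deductions = $143.98 + $109.58 + $356.46 + $58.46 + $9.86 = $678.34
Net pay = $2292.60 − $678.34 = $1614.26

$1614.26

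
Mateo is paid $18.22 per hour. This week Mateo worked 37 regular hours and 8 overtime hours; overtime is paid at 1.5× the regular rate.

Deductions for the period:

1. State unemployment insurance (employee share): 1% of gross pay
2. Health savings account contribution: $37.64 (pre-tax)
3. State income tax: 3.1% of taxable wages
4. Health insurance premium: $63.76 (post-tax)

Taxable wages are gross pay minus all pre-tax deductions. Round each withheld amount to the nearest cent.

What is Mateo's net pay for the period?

$755.94

Regular pay: 37 × $18.22 = $674.14
Overtime pay: 8 × $18.22 × 1.5 = $218.64
Gross pay = $674.14 + $218.64 = $892.78
Health savings account contribution: $37.64
Taxable wages = $892.78 − $37.64 = $855.14
State income tax: $855.14 × 0.031 = $26.51
State unemployment insurance (employee share): $892.78 × 0.01 = $8.93
Health insurance premium: $63.76
Total deductions = $37.64 + $26.51 + $8.93 + $63.76 = $136.84
Net pay = $892.78 − $136.84 = $755.94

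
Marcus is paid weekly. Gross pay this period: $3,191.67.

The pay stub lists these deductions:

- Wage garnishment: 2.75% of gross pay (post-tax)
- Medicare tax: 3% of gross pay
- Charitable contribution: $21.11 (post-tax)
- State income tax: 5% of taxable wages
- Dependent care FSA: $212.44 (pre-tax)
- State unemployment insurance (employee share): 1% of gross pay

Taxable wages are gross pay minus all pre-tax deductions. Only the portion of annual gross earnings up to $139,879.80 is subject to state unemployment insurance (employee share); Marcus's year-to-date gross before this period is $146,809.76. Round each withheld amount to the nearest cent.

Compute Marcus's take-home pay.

$2,625.64

Dependent care FSA: $212.44
Taxable wages = $3,191.67 − $212.44 = $2,979.23
State income tax: $2,979.23 × 0.05 = $148.96
State unemployment insurance (employee share): annual cap $139,879.80 already reached (YTD $146,809.76), so $0.00
Medicare tax: $3,191.67 × 0.03 = $95.75
Charitable contribution: $21.11
Wage garnishment: $3,191.67 × 0.0275 = $87.77
Total deductions = $212.44 + $148.96 + $0.00 + $95.75 + $21.11 + $87.77 = $566.03
Net pay = $3,191.67 − $566.03 = $2,625.64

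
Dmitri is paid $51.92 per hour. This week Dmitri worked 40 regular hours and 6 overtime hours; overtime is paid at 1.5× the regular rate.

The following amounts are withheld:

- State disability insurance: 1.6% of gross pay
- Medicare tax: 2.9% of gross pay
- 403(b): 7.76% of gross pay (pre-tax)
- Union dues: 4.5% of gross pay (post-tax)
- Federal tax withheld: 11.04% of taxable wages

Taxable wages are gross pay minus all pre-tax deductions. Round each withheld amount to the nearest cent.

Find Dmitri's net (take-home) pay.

$1,858.62

Regular pay: 40 × $51.92 = $2,076.80
Overtime pay: 6 × $51.92 × 1.5 = $467.28
Gross pay = $2,076.80 + $467.28 = $2,544.08
403(b): $2,544.08 × 0.0776 = $197.42
Taxable wages = $2,544.08 − $197.42 = $2,346.66
Federal tax withheld: $2,346.66 × 0.1104 = $259.07
Medicare tax: $2,544.08 × 0.029 = $73.78
State disability insurance: $2,544.08 × 0.016 = $40.71
Union dues: $2,544.08 × 0.045 = $114.48
Total deductions = $197.42 + $259.07 + $73.78 + $40.71 + $114.48 = $685.46
Net pay = $2,544.08 − $685.46 = $1,858.62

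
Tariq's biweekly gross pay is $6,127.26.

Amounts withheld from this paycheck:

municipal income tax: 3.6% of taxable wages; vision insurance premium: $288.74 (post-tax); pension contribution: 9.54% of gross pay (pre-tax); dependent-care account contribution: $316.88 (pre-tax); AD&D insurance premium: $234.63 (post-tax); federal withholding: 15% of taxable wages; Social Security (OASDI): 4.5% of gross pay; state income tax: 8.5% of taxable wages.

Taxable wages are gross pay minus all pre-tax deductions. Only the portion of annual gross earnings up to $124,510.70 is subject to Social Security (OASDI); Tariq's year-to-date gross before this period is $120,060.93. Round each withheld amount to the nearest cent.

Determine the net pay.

$3,086.02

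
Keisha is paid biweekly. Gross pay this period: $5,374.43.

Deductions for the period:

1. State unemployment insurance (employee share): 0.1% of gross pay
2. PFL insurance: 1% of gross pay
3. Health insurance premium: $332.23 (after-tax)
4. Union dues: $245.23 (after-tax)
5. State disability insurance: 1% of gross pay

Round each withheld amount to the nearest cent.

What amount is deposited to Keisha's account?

$4,684.12

State disability insurance: $5,374.43 × 0.01 = $53.74
State unemployment insurance (employee share): $5,374.43 × 0.001 = $5.37
PFL insurance: $5,374.43 × 0.01 = $53.74
Union dues: $245.23
Health insurance premium: $332.23
Total deductions = $53.74 + $5.37 + $53.74 + $245.23 + $332.23 = $690.31
Net pay = $5,374.43 − $690.31 = $4,684.12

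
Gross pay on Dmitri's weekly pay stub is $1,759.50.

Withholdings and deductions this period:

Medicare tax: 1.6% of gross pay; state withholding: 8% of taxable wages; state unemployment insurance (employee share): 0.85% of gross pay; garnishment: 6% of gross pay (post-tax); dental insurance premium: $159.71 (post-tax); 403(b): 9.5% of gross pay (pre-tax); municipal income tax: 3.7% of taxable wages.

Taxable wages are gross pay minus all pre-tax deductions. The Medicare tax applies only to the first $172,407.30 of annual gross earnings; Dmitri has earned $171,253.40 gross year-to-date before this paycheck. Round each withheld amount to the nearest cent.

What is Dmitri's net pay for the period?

403(b): $1,759.50 × 0.095 = $167.15
Taxable wages = $1,759.50 − $167.15 = $1,592.35
Municipal income tax: $1,592.35 × 0.037 = $58.92
State withholding: $1,592.35 × 0.08 = $127.39
Medicare tax: only $172,407.30 − $171,253.40 = $1,153.90 of this check is subject → $1,153.90 × 0.016 = $18.46
State unemployment insurance (employee share): $1,759.50 × 0.0085 = $14.96
Dental insurance premium: $159.71
Garnishment: $1,759.50 × 0.06 = $105.57
Total deductions = $167.15 + $58.92 + $127.39 + $18.46 + $14.96 + $159.71 + $105.57 = $652.16
Net pay = $1,759.50 − $652.16 = $1,107.34

$1,107.34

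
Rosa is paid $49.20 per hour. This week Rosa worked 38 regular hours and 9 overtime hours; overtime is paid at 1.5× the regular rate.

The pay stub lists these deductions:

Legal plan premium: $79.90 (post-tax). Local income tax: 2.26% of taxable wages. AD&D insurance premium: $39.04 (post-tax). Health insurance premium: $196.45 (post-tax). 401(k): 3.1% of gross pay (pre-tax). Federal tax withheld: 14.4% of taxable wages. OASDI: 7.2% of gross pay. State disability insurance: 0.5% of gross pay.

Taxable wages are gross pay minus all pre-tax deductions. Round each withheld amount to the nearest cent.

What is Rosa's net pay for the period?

$1535.71

Regular pay: 38 × $49.20 = $1869.60
Overtime pay: 9 × $49.20 × 1.5 = $664.20
Gross pay = $1869.60 + $664.20 = $2533.80
401(k): $2533.80 × 0.031 = $78.55
Taxable wages = $2533.80 − $78.55 = $2455.25
Federal tax withheld: $2455.25 × 0.144 = $353.56
Local income tax: $2455.25 × 0.0226 = $55.49
OASDI: $2533.80 × 0.072 = $182.43
State disability insurance: $2533.80 × 0.005 = $12.67
Legal plan premium: $79.90
AD&D insurance premium: $39.04
Health insurance premium: $196.45
Total deductions = $78.55 + $353.56 + $55.49 + $182.43 + $12.67 + $79.90 + $39.04 + $196.45 = $998.09
Net pay = $2533.80 − $998.09 = $1535.71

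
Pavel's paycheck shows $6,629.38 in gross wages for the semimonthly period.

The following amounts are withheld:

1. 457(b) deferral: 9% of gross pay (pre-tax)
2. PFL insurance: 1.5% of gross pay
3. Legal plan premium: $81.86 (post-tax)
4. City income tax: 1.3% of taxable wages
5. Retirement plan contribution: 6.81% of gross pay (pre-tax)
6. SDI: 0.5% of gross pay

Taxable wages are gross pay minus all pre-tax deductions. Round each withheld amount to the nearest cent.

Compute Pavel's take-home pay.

$5,294.27

Retirement plan contribution: $6,629.38 × 0.0681 = $451.46
457(b) deferral: $6,629.38 × 0.09 = $596.64
Pre-tax total = $451.46 + $596.64 = $1,048.10
Taxable wages = $6,629.38 − $1,048.10 = $5,581.28
City income tax: $5,581.28 × 0.013 = $72.56
SDI: $6,629.38 × 0.005 = $33.15
PFL insurance: $6,629.38 × 0.015 = $99.44
Legal plan premium: $81.86
Total deductions = $451.46 + $596.64 + $72.56 + $33.15 + $99.44 + $81.86 = $1,335.11
Net pay = $6,629.38 − $1,335.11 = $5,294.27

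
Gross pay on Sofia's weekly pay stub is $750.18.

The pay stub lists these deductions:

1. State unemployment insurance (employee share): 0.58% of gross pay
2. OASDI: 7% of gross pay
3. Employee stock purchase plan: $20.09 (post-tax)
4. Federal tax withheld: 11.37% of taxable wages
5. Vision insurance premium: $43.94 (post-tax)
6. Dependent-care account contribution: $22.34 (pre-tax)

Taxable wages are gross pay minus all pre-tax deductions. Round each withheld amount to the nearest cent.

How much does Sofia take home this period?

$524.19

Dependent-care account contribution: $22.34
Taxable wages = $750.18 − $22.34 = $727.84
Federal tax withheld: $727.84 × 0.1137 = $82.76
OASDI: $750.18 × 0.07 = $52.51
State unemployment insurance (employee share): $750.18 × 0.0058 = $4.35
Employee stock purchase plan: $20.09
Vision insurance premium: $43.94
Total deductions = $22.34 + $82.76 + $52.51 + $4.35 + $20.09 + $43.94 = $225.99
Net pay = $750.18 − $225.99 = $524.19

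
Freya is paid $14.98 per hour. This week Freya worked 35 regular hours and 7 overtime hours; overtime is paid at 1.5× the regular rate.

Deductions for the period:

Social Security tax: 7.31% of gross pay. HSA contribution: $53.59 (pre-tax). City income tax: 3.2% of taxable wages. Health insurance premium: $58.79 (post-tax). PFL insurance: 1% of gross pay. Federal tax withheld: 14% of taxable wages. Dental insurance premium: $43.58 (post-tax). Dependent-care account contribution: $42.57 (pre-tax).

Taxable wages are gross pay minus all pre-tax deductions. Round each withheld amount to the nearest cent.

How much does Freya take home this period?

$325.73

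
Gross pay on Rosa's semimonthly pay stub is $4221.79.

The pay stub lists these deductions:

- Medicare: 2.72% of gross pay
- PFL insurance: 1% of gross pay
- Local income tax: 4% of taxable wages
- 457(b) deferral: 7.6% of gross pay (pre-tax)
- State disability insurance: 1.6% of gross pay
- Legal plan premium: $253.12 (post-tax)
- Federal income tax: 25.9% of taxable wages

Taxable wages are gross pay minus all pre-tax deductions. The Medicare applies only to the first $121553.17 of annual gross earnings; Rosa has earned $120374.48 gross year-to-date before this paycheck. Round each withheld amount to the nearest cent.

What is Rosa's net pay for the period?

457(b) deferral: $4221.79 × 0.076 = $320.86
Taxable wages = $4221.79 − $320.86 = $3900.93
Local income tax: $3900.93 × 0.04 = $156.04
Federal income tax: $3900.93 × 0.259 = $1010.34
PFL insurance: $4221.79 × 0.01 = $42.22
State disability insurance: $4221.79 × 0.016 = $67.55
Medicare: only $121553.17 − $120374.48 = $1178.69 of this check is subject → $1178.69 × 0.0272 = $32.06
Legal plan premium: $253.12
Total deductions = $320.86 + $156.04 + $1010.34 + $42.22 + $67.55 + $32.06 + $253.12 = $1882.19
Net pay = $4221.79 − $1882.19 = $2339.60

$2339.60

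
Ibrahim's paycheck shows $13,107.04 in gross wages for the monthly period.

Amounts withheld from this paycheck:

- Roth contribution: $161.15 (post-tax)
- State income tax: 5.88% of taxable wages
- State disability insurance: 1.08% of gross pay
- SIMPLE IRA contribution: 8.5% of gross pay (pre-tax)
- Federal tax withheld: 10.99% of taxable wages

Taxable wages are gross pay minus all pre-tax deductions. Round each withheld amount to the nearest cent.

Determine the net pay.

$9,667.03

SIMPLE IRA contribution: $13,107.04 × 0.085 = $1,114.10
Taxable wages = $13,107.04 − $1,114.10 = $11,992.94
State income tax: $11,992.94 × 0.0588 = $705.18
Federal tax withheld: $11,992.94 × 0.1099 = $1,318.02
State disability insurance: $13,107.04 × 0.0108 = $141.56
Roth contribution: $161.15
Total deductions = $1,114.10 + $705.18 + $1,318.02 + $141.56 + $161.15 = $3,440.01
Net pay = $13,107.04 − $3,440.01 = $9,667.03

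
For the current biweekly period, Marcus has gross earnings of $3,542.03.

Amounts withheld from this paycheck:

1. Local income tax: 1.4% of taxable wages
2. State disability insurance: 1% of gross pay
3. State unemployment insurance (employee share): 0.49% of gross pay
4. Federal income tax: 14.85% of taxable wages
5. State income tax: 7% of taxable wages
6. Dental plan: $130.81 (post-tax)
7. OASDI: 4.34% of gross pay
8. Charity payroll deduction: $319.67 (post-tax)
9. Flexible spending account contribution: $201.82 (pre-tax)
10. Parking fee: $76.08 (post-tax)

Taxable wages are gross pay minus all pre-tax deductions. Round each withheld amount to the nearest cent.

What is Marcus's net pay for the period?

Flexible spending account contribution: $201.82
Taxable wages = $3,542.03 − $201.82 = $3,340.21
State income tax: $3,340.21 × 0.07 = $233.81
Local income tax: $3,340.21 × 0.014 = $46.76
Federal income tax: $3,340.21 × 0.1485 = $496.02
State unemployment insurance (employee share): $3,542.03 × 0.0049 = $17.36
OASDI: $3,542.03 × 0.0434 = $153.72
State disability insurance: $3,542.03 × 0.01 = $35.42
Parking fee: $76.08
Dental plan: $130.81
Charity payroll deduction: $319.67
Total deductions = $201.82 + $233.81 + $46.76 + $496.02 + $17.36 + $153.72 + $35.42 + $76.08 + $130.81 + $319.67 = $1,711.47
Net pay = $3,542.03 − $1,711.47 = $1,830.56

$1,830.56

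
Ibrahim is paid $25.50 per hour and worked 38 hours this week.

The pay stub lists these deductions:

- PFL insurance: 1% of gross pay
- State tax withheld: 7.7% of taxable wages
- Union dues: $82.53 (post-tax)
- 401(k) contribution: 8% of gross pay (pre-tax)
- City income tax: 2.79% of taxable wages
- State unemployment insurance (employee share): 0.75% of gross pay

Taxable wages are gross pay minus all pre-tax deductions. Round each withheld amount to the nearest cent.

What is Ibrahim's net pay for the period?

Gross pay: 38 × $25.50 = $969.00
401(k) contribution: $969.00 × 0.08 = $77.52
Taxable wages = $969.00 − $77.52 = $891.48
State tax withheld: $891.48 × 0.077 = $68.64
City income tax: $891.48 × 0.0279 = $24.87
PFL insurance: $969.00 × 0.01 = $9.69
State unemployment insurance (employee share): $969.00 × 0.0075 = $7.27
Union dues: $82.53
Total deductions = $77.52 + $68.64 + $24.87 + $9.69 + $7.27 + $82.53 = $270.52
Net pay = $969.00 − $270.52 = $698.48

$698.48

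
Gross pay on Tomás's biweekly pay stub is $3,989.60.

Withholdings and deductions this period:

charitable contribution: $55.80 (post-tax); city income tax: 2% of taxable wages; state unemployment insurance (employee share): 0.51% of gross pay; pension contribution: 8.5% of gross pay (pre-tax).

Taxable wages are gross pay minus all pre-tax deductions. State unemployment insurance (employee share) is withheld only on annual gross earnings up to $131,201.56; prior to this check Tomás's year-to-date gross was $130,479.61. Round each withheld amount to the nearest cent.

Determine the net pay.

$3,517.99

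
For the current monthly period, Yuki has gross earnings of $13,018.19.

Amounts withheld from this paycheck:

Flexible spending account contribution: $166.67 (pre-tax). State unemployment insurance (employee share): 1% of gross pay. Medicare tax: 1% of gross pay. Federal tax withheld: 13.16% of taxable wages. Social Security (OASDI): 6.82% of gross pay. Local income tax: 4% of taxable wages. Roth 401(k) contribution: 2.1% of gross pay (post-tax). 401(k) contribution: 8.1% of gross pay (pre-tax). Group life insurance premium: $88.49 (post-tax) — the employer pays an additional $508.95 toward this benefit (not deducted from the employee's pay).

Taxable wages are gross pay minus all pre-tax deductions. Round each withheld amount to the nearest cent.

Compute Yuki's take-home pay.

Flexible spending account contribution: $166.67
401(k) contribution: $13,018.19 × 0.081 = $1,054.47
Pre-tax total = $166.67 + $1,054.47 = $1,221.14
Taxable wages = $13,018.19 − $1,221.14 = $11,797.05
Local income tax: $11,797.05 × 0.04 = $471.88
Federal tax withheld: $11,797.05 × 0.1316 = $1,552.49
Social Security (OASDI): $13,018.19 × 0.0682 = $887.84
Medicare tax: $13,018.19 × 0.01 = $130.18
State unemployment insurance (employee share): $13,018.19 × 0.01 = $130.18
Roth 401(k) contribution: $13,018.19 × 0.021 = $273.38
Group life insurance premium: $88.49
(Employer's $508.95 toward group life insurance premium is not withheld from the employee.)
Total deductions = $166.67 + $1,054.47 + $471.88 + $1,552.49 + $887.84 + $130.18 + $130.18 + $273.38 + $88.49 = $4,755.58
Net pay = $13,018.19 − $4,755.58 = $8,262.61

$8,262.61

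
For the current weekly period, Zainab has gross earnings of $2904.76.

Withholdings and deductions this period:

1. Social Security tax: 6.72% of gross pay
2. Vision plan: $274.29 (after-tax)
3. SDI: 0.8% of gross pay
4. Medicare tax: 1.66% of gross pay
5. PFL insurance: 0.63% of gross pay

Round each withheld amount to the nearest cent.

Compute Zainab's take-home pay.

SDI: $2904.76 × 0.008 = $23.24
PFL insurance: $2904.76 × 0.0063 = $18.30
Social Security tax: $2904.76 × 0.0672 = $195.20
Medicare tax: $2904.76 × 0.0166 = $48.22
Vision plan: $274.29
Total deductions = $23.24 + $18.30 + $195.20 + $48.22 + $274.29 = $559.25
Net pay = $2904.76 − $559.25 = $2345.51

$2345.51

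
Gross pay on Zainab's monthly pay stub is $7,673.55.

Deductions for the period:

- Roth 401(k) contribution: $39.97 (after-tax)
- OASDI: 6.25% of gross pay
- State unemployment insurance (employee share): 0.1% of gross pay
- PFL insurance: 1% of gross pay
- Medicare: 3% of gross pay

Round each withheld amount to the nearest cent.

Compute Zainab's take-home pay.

$6,839.36

OASDI: $7,673.55 × 0.0625 = $479.60
PFL insurance: $7,673.55 × 0.01 = $76.74
Medicare: $7,673.55 × 0.03 = $230.21
State unemployment insurance (employee share): $7,673.55 × 0.001 = $7.67
Roth 401(k) contribution: $39.97
Total deductions = $479.60 + $76.74 + $230.21 + $7.67 + $39.97 = $834.19
Net pay = $7,673.55 − $834.19 = $6,839.36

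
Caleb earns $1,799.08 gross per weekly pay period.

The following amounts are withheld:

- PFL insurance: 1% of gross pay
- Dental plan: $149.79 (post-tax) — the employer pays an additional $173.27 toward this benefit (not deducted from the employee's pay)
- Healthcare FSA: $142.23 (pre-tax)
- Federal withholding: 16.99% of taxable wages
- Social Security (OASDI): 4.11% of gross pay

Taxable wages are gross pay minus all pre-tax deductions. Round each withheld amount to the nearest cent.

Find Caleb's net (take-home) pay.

Healthcare FSA: $142.23
Taxable wages = $1,799.08 − $142.23 = $1,656.85
Federal withholding: $1,656.85 × 0.1699 = $281.50
Social Security (OASDI): $1,799.08 × 0.0411 = $73.94
PFL insurance: $1,799.08 × 0.01 = $17.99
Dental plan: $149.79
(Employer's $173.27 toward dental plan is not withheld from the employee.)
Total deductions = $142.23 + $281.50 + $73.94 + $17.99 + $149.79 = $665.45
Net pay = $1,799.08 − $665.45 = $1,133.63

$1,133.63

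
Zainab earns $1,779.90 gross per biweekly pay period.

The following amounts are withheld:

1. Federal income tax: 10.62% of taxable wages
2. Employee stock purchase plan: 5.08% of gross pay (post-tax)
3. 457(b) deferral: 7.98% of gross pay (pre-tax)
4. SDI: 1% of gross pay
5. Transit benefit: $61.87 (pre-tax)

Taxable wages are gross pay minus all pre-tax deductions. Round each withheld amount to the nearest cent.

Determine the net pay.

Transit benefit: $61.87
457(b) deferral: $1,779.90 × 0.0798 = $142.04
Pre-tax total = $61.87 + $142.04 = $203.91
Taxable wages = $1,779.90 − $203.91 = $1,575.99
Federal income tax: $1,575.99 × 0.1062 = $167.37
SDI: $1,779.90 × 0.01 = $17.80
Employee stock purchase plan: $1,779.90 × 0.0508 = $90.42
Total deductions = $61.87 + $142.04 + $167.37 + $17.80 + $90.42 = $479.50
Net pay = $1,779.90 − $479.50 = $1,300.40

$1,300.40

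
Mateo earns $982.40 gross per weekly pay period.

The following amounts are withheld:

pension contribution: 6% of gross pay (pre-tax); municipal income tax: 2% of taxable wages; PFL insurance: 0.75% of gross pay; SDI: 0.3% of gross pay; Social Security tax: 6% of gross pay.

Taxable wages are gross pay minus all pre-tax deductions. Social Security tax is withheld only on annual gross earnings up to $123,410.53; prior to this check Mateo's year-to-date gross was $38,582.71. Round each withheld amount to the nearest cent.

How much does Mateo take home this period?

$835.73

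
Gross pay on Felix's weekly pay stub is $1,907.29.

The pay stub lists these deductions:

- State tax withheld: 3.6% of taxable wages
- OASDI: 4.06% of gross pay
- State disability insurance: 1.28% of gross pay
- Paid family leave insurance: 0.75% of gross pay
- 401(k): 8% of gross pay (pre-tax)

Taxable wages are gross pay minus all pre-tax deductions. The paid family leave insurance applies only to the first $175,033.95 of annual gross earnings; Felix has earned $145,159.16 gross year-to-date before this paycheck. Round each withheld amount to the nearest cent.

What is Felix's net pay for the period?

401(k): $1,907.29 × 0.08 = $152.58
Taxable wages = $1,907.29 − $152.58 = $1,754.71
State tax withheld: $1,754.71 × 0.036 = $63.17
Paid family leave insurance: cap not yet reached, full $1,907.29 is subject → $1,907.29 × 0.0075 = $14.30
State disability insurance: $1,907.29 × 0.0128 = $24.41
OASDI: $1,907.29 × 0.0406 = $77.44
Total deductions = $152.58 + $63.17 + $14.30 + $24.41 + $77.44 = $331.90
Net pay = $1,907.29 − $331.90 = $1,575.39

$1,575.39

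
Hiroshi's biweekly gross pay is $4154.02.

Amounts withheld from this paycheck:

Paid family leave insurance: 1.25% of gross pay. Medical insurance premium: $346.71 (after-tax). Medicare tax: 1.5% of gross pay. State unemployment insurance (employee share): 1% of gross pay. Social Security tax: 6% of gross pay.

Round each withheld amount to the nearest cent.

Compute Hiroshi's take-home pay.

$3402.29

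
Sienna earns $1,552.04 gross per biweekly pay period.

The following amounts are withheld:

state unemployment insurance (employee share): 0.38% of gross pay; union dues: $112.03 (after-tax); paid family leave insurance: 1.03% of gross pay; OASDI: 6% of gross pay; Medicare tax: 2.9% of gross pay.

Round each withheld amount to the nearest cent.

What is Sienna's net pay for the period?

$1,279.99

Paid family leave insurance: $1,552.04 × 0.0103 = $15.99
State unemployment insurance (employee share): $1,552.04 × 0.0038 = $5.90
OASDI: $1,552.04 × 0.06 = $93.12
Medicare tax: $1,552.04 × 0.029 = $45.01
Union dues: $112.03
Total deductions = $15.99 + $5.90 + $93.12 + $45.01 + $112.03 = $272.05
Net pay = $1,552.04 − $272.05 = $1,279.99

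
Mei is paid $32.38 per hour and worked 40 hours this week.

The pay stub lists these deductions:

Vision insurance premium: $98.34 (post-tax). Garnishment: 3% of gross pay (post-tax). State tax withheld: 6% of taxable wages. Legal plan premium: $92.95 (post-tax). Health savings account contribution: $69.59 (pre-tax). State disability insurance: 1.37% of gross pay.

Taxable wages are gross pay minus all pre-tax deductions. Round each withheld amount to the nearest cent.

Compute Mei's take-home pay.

$904.18

Gross pay: 40 × $32.38 = $1,295.20
Health savings account contribution: $69.59
Taxable wages = $1,295.20 − $69.59 = $1,225.61
State tax withheld: $1,225.61 × 0.06 = $73.54
State disability insurance: $1,295.20 × 0.0137 = $17.74
Garnishment: $1,295.20 × 0.03 = $38.86
Legal plan premium: $92.95
Vision insurance premium: $98.34
Total deductions = $69.59 + $73.54 + $17.74 + $38.86 + $92.95 + $98.34 = $391.02
Net pay = $1,295.20 − $391.02 = $904.18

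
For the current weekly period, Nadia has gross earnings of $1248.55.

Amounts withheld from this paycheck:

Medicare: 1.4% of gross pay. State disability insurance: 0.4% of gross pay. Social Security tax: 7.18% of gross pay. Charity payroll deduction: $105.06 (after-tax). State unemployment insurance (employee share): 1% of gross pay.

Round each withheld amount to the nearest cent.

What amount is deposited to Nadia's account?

Medicare: $1248.55 × 0.014 = $17.48
State disability insurance: $1248.55 × 0.004 = $4.99
State unemployment insurance (employee share): $1248.55 × 0.01 = $12.49
Social Security tax: $1248.55 × 0.0718 = $89.65
Charity payroll deduction: $105.06
Total deductions = $17.48 + $4.99 + $12.49 + $89.65 + $105.06 = $229.67
Net pay = $1248.55 − $229.67 = $1018.88

$1018.88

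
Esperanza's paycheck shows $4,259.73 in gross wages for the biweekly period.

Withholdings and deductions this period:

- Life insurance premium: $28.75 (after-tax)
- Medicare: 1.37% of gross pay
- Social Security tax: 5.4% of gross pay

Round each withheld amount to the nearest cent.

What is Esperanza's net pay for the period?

$3,942.59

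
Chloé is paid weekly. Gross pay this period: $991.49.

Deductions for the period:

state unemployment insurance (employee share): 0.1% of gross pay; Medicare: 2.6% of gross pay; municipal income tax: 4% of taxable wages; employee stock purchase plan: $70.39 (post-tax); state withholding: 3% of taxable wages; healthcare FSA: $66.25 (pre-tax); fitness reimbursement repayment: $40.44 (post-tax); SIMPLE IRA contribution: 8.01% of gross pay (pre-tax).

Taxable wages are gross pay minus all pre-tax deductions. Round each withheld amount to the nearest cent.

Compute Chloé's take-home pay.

$649.02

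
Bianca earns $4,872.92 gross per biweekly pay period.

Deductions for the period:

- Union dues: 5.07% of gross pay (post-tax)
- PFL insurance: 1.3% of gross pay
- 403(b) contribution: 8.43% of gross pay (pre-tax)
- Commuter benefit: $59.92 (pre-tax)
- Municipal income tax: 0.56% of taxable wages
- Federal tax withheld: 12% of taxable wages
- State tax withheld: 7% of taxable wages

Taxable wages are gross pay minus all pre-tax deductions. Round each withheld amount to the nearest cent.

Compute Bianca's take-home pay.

$3,230.73

403(b) contribution: $4,872.92 × 0.0843 = $410.79
Commuter benefit: $59.92
Pre-tax total = $410.79 + $59.92 = $470.71
Taxable wages = $4,872.92 − $470.71 = $4,402.21
Federal tax withheld: $4,402.21 × 0.12 = $528.27
Municipal income tax: $4,402.21 × 0.0056 = $24.65
State tax withheld: $4,402.21 × 0.07 = $308.15
PFL insurance: $4,872.92 × 0.013 = $63.35
Union dues: $4,872.92 × 0.0507 = $247.06
Total deductions = $410.79 + $59.92 + $528.27 + $24.65 + $308.15 + $63.35 + $247.06 = $1,642.19
Net pay = $4,872.92 − $1,642.19 = $3,230.73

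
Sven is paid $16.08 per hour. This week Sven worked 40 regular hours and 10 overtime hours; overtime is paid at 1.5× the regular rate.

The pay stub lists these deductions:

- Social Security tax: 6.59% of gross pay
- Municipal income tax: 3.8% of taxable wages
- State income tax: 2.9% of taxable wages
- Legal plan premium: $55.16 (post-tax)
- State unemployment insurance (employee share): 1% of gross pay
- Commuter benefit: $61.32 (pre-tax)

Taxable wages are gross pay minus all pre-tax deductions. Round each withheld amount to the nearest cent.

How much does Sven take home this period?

Regular pay: 40 × $16.08 = $643.20
Overtime pay: 10 × $16.08 × 1.5 = $241.20
Gross pay = $643.20 + $241.20 = $884.40
Commuter benefit: $61.32
Taxable wages = $884.40 − $61.32 = $823.08
State income tax: $823.08 × 0.029 = $23.87
Municipal income tax: $823.08 × 0.038 = $31.28
State unemployment insurance (employee share): $884.40 × 0.01 = $8.84
Social Security tax: $884.40 × 0.0659 = $58.28
Legal plan premium: $55.16
Total deductions = $61.32 + $23.87 + $31.28 + $8.84 + $58.28 + $55.16 = $238.75
Net pay = $884.40 − $238.75 = $645.65

$645.65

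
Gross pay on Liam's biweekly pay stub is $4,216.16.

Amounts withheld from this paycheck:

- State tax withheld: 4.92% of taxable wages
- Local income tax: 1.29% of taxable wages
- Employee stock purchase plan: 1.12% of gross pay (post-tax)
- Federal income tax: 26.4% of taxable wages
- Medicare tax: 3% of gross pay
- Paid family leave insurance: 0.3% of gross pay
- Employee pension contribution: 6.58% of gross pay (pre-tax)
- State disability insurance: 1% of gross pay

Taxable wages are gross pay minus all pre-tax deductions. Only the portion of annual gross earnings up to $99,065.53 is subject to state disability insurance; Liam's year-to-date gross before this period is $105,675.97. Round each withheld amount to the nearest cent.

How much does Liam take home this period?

$2,467.96

Employee pension contribution: $4,216.16 × 0.0658 = $277.42
Taxable wages = $4,216.16 − $277.42 = $3,938.74
Local income tax: $3,938.74 × 0.0129 = $50.81
Federal income tax: $3,938.74 × 0.264 = $1,039.83
State tax withheld: $3,938.74 × 0.0492 = $193.79
Medicare tax: $4,216.16 × 0.03 = $126.48
State disability insurance: annual cap $99,065.53 already reached (YTD $105,675.97), so $0.00
Paid family leave insurance: $4,216.16 × 0.003 = $12.65
Employee stock purchase plan: $4,216.16 × 0.0112 = $47.22
Total deductions = $277.42 + $50.81 + $1,039.83 + $193.79 + $126.48 + $0.00 + $12.65 + $47.22 = $1,748.20
Net pay = $4,216.16 − $1,748.20 = $2,467.96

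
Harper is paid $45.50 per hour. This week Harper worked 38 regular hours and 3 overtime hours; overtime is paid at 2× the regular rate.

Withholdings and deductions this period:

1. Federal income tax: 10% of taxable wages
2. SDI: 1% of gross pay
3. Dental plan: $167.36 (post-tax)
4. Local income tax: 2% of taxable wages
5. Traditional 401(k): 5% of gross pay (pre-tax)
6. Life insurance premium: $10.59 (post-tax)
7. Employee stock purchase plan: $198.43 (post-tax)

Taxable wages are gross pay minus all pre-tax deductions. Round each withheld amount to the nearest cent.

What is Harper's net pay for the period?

$1,277.27

Regular pay: 38 × $45.50 = $1,729.00
Overtime pay: 3 × $45.50 × 2 = $273.00
Gross pay = $1,729.00 + $273.00 = $2,002.00
Traditional 401(k): $2,002.00 × 0.05 = $100.10
Taxable wages = $2,002.00 − $100.10 = $1,901.90
Local income tax: $1,901.90 × 0.02 = $38.04
Federal income tax: $1,901.90 × 0.1 = $190.19
SDI: $2,002.00 × 0.01 = $20.02
Dental plan: $167.36
Life insurance premium: $10.59
Employee stock purchase plan: $198.43
Total deductions = $100.10 + $38.04 + $190.19 + $20.02 + $167.36 + $10.59 + $198.43 = $724.73
Net pay = $2,002.00 − $724.73 = $1,277.27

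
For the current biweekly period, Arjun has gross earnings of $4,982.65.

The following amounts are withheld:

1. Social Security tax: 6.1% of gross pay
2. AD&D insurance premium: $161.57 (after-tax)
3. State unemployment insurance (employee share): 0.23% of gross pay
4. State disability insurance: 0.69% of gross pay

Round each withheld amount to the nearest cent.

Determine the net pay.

$4,471.30

State disability insurance: $4,982.65 × 0.0069 = $34.38
Social Security tax: $4,982.65 × 0.061 = $303.94
State unemployment insurance (employee share): $4,982.65 × 0.0023 = $11.46
AD&D insurance premium: $161.57
Total deductions = $34.38 + $303.94 + $11.46 + $161.57 = $511.35
Net pay = $4,982.65 − $511.35 = $4,471.30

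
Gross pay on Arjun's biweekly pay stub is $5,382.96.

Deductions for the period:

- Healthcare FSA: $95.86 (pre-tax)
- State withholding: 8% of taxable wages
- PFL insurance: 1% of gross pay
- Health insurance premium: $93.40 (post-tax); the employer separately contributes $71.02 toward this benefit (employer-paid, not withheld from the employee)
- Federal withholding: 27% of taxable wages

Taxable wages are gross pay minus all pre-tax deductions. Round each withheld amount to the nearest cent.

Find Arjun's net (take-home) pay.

$3,289.38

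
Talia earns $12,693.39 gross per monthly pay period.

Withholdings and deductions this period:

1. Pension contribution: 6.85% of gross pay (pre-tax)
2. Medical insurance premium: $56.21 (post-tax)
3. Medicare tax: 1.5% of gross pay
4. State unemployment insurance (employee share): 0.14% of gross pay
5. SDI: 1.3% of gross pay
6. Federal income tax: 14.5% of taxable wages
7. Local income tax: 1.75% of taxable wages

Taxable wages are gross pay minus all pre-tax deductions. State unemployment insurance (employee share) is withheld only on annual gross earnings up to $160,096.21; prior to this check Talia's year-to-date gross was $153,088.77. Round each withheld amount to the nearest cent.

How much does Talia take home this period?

Pension contribution: $12,693.39 × 0.0685 = $869.50
Taxable wages = $12,693.39 − $869.50 = $11,823.89
Federal income tax: $11,823.89 × 0.145 = $1,714.46
Local income tax: $11,823.89 × 0.0175 = $206.92
State unemployment insurance (employee share): only $160,096.21 − $153,088.77 = $7,007.44 of this check is subject → $7,007.44 × 0.0014 = $9.81
SDI: $12,693.39 × 0.013 = $165.01
Medicare tax: $12,693.39 × 0.015 = $190.40
Medical insurance premium: $56.21
Total deductions = $869.50 + $1,714.46 + $206.92 + $9.81 + $165.01 + $190.40 + $56.21 = $3,212.31
Net pay = $12,693.39 − $3,212.31 = $9,481.08

$9,481.08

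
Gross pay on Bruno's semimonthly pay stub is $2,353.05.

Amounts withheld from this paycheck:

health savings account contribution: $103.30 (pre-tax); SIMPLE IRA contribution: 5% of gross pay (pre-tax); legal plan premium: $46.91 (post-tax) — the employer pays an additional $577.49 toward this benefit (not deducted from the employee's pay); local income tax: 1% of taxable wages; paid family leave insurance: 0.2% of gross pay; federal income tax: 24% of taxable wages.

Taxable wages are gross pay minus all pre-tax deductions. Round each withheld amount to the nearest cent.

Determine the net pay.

$1,547.46

Health savings account contribution: $103.30
SIMPLE IRA contribution: $2,353.05 × 0.05 = $117.65
Pre-tax total = $103.30 + $117.65 = $220.95
Taxable wages = $2,353.05 − $220.95 = $2,132.10
Federal income tax: $2,132.10 × 0.24 = $511.70
Local income tax: $2,132.10 × 0.01 = $21.32
Paid family leave insurance: $2,353.05 × 0.002 = $4.71
Legal plan premium: $46.91
(Employer's $577.49 toward legal plan premium is not withheld from the employee.)
Total deductions = $103.30 + $117.65 + $511.70 + $21.32 + $4.71 + $46.91 = $805.59
Net pay = $2,353.05 − $805.59 = $1,547.46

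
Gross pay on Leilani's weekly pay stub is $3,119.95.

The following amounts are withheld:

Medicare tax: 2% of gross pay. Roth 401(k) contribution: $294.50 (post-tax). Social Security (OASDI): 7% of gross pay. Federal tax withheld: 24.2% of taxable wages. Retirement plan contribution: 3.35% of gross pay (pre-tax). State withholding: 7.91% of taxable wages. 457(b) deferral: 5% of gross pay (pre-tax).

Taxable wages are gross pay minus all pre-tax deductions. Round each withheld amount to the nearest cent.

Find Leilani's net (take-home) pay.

$1,365.97

Retirement plan contribution: $3,119.95 × 0.0335 = $104.52
457(b) deferral: $3,119.95 × 0.05 = $156.00
Pre-tax total = $104.52 + $156.00 = $260.52
Taxable wages = $3,119.95 − $260.52 = $2,859.43
Federal tax withheld: $2,859.43 × 0.242 = $691.98
State withholding: $2,859.43 × 0.0791 = $226.18
Medicare tax: $3,119.95 × 0.02 = $62.40
Social Security (OASDI): $3,119.95 × 0.07 = $218.40
Roth 401(k) contribution: $294.50
Total deductions = $104.52 + $156.00 + $691.98 + $226.18 + $62.40 + $218.40 + $294.50 = $1,753.98
Net pay = $3,119.95 − $1,753.98 = $1,365.97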